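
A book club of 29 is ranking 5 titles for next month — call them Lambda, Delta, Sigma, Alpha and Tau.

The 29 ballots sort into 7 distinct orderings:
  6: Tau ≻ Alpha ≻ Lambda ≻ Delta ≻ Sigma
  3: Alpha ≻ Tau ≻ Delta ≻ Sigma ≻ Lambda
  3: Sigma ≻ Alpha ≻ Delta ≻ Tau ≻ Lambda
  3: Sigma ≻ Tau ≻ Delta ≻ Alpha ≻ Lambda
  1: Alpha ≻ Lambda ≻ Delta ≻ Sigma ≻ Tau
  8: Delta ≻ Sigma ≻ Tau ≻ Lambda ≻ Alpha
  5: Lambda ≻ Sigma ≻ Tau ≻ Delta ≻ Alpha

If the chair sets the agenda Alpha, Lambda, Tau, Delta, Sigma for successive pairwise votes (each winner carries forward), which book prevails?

Round 1: Alpha vs Lambda — 16–13, Alpha advances.
Round 2: Alpha vs Tau — 7–22, Tau advances.
Round 3: Tau vs Delta — 17–12, Tau advances.
Round 4: Tau vs Sigma — 9–20, Sigma advances.
The agenda winner is Sigma.

Sigma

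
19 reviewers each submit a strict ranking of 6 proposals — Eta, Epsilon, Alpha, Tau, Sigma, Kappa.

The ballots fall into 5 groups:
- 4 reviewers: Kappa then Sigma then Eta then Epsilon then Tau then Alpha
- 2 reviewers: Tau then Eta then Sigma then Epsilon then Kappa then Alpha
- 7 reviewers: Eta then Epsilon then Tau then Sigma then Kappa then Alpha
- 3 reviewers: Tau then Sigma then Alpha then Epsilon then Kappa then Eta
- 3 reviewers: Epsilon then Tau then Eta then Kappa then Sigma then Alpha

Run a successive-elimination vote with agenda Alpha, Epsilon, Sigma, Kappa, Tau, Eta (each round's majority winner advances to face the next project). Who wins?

Eta

Round 1: Alpha vs Epsilon — 3–16, Epsilon advances.
Round 2: Epsilon vs Sigma — 10–9, Epsilon advances.
Round 3: Epsilon vs Kappa — 15–4, Epsilon advances.
Round 4: Epsilon vs Tau — 14–5, Epsilon advances.
Round 5: Epsilon vs Eta — 6–13, Eta advances.
Eta survives the agenda.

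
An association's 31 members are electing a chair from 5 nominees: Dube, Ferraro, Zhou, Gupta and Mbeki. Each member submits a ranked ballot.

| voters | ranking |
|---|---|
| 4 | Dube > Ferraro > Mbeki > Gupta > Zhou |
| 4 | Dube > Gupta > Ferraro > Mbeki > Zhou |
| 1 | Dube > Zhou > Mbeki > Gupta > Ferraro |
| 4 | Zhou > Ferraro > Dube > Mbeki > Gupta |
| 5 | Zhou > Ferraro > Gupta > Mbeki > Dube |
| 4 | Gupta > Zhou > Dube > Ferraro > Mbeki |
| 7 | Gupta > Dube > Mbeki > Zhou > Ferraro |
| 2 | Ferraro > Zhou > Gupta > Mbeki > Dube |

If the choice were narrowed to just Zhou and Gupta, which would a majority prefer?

Gupta

Ballots ranking Zhou above Gupta: 1 + 4 + 5 + 2 = 12.
Ballots ranking Gupta above Zhou: 31 − 12 = 19.
Gupta wins the head-to-head 19–12.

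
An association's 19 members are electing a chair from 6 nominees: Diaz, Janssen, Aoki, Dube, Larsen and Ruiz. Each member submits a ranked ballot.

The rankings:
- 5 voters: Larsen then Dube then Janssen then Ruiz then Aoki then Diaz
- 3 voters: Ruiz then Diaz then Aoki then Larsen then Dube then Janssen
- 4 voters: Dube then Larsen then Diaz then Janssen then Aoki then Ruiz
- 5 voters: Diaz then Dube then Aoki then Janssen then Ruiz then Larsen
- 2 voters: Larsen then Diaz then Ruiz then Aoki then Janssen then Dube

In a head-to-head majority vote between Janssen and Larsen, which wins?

Larsen

Ballots ranking Janssen above Larsen: 5.
Ballots ranking Larsen above Janssen: 19 − 5 = 14.
Larsen wins the head-to-head 14–5.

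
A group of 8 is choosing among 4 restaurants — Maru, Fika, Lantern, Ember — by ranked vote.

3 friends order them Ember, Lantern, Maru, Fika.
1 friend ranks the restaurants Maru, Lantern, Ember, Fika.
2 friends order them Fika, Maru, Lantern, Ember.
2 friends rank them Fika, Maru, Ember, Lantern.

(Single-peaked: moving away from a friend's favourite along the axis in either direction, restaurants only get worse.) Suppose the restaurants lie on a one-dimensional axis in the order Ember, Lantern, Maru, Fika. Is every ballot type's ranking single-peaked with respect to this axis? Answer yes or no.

no

Axis positions: Ember=1, Lantern=2, Maru=3, Fika=4.
Ballot type 1 (peak Ember at position 1): ranking walks positions 1-2-3-4, expanding outward from the peak — single-peaked.
Ballot type 2 (peak Maru at position 3): ranking walks positions 3-2-1-4, expanding outward from the peak — single-peaked.
Ballot type 3 (peak Fika at position 4): ranking walks positions 4-3-2-1, expanding outward from the peak — single-peaked.
Ballot type 4: ranking walks positions 4-3-1-2; Ember is ranked above Lantern even though Lantern lies between Ember and the peak Fika on the axis — preferences dip and rise again. Not single-peaked.
Ballot type 4 violates single-peakedness, so the profile is not single-peaked on this axis.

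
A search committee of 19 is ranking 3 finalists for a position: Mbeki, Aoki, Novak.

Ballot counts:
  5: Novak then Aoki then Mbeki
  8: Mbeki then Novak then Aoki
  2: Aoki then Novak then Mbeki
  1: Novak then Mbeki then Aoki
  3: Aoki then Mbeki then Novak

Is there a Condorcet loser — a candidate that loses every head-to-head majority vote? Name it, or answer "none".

none

Head-to-head results (19 committee members):
Mbeki vs Aoki: 8+1 = 9 for Mbeki, 10 for Aoki — Aoki by 10–9.
Mbeki vs Novak: Mbeki wins 11–8.
Aoki vs Novak: Novak wins 14–5.
No candidate is winless: Mbeki beats Novak; Aoki beats Mbeki; Novak beats Aoki. There is no Condorcet loser.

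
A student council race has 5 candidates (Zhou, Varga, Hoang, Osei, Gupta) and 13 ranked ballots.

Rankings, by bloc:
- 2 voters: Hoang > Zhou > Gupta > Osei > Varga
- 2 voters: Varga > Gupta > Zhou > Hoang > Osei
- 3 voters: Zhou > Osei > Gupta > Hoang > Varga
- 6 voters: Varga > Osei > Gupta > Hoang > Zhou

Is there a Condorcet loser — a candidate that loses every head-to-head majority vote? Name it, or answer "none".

Head-to-head results (13 voters):
Zhou vs Varga: Varga wins 8–5.
Zhou vs Hoang: 2+3 = 5 for Zhou, 8 for Hoang — Hoang by 8–5.
Zhou–Osei: Zhou 7–6.
Zhou vs Gupta: Gupta wins 8–5.
Varga vs Hoang: Varga is ranked higher on 2+6 = 8 ballots, Hoang on 5. Varga wins 8–5.
Varga vs Osei: 8 to 5, Varga.
Varga vs Gupta: Varga wins 8–5.
Hoang vs Osei: Hoang is ranked higher on 2+2 = 4 ballots, Osei on 9. Osei wins 9–4.
Hoang–Gupta: Gupta 11–2.
Osei vs Gupta: Osei is ranked higher on 3+6 = 9 ballots, Gupta on 4. Osei wins 9–4.
Every candidate wins at least one matchup (Zhou beats Osei; Varga beats Zhou; Hoang beats Zhou; Osei beats Hoang; Gupta beats Zhou), so there is no Condorcet loser.

none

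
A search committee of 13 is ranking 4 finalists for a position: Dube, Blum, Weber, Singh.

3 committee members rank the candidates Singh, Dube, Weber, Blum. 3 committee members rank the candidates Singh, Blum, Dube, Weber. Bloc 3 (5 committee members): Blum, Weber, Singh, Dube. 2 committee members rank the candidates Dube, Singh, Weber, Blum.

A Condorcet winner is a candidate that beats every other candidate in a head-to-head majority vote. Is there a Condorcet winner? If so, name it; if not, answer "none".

Singh

Head-to-head results (13 committee members):
Dube vs Blum: 3+2 = 5 for Dube, 8 for Blum — Blum by 8–5.
Dube vs Weber: Dube preferred on 3+3+2 = 8 ballots; Dube wins 8–5.
Dube vs Singh: 2 for Dube, 11 for Singh — Singh by 11–2.
Blum vs Weber: 8 to 5, Blum.
Blum vs Singh: 5 to 8, Singh.
Weber vs Singh: Weber preferred on 5 ballots; Singh wins 8–5.
Singh beats each of Dube, Blum, Weber — Singh is the Condorcet winner.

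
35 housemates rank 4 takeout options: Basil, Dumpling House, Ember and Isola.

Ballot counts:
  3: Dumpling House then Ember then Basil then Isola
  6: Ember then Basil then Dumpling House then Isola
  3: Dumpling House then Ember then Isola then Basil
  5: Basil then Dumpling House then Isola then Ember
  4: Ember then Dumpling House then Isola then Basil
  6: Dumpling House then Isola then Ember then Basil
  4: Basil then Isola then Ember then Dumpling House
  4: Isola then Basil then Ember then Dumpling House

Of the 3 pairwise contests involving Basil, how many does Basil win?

2

Basil against each rival (35 friends):
Basil vs Dumpling House: Basil, 19–16.
Basil vs Ember: Ember, 22–13.
Basil vs Isola: 3+6+5+4 = 18 for Basil, 17 for Isola — Basil by 18–17.
Basil beats Dumpling House, Isola; loses to Ember — 2 pairwise wins.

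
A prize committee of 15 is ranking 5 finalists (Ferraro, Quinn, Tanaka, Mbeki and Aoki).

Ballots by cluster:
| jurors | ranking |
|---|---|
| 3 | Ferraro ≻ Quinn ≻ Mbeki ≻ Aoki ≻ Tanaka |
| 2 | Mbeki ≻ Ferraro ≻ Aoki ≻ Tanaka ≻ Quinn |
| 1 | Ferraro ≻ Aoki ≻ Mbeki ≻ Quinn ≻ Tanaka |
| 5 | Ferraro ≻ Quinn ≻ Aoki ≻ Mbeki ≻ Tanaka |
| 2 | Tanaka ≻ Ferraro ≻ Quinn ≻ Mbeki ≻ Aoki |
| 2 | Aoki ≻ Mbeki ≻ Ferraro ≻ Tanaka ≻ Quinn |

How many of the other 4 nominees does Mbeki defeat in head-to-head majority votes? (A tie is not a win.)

1

Mbeki against each rival (15 jurors):
Mbeki vs Ferraro: 4 to 11, Ferraro.
Mbeki vs Quinn: 2+1+2 = 5 for Mbeki, 10 for Quinn — Quinn by 10–5.
Mbeki vs Tanaka: 3+2+1+5+2 = 13 for Mbeki, 2 for Tanaka — Mbeki by 13–2.
Mbeki vs Aoki: 3+2+2 = 7 for Mbeki, 8 for Aoki — Aoki by 8–7.
Mbeki beats Tanaka; loses to Ferraro, Quinn, Aoki — 1 pairwise win.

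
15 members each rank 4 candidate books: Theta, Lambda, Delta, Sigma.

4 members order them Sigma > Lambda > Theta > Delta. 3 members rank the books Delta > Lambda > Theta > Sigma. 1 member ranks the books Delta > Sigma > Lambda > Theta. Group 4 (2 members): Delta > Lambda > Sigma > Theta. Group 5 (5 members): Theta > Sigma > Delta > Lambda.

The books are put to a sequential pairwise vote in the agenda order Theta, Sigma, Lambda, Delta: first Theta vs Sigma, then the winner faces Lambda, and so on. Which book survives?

Delta

Round 1: Theta vs Sigma — 8–7, Theta advances.
Round 2: Theta vs Lambda — 5–10, Lambda advances.
Round 3: Lambda vs Delta — 4–11, Delta advances.
Delta survives the agenda.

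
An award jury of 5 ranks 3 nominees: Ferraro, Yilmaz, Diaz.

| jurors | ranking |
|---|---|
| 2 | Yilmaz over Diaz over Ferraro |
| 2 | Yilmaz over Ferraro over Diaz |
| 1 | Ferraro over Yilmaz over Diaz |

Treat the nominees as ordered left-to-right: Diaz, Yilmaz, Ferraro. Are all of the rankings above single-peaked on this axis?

Axis positions: Diaz=1, Yilmaz=2, Ferraro=3.
Ballot type 1 (peak Yilmaz at position 2): ranking walks positions 2-1-3, expanding outward from the peak — single-peaked.
Ballot type 2 (peak Yilmaz at position 2): ranking walks positions 2-3-1, expanding outward from the peak — single-peaked.
Ballot type 3 (peak Ferraro at position 3): ranking walks positions 3-2-1, expanding outward from the peak — single-peaked.
Every ranking is single-peaked on this axis.

yes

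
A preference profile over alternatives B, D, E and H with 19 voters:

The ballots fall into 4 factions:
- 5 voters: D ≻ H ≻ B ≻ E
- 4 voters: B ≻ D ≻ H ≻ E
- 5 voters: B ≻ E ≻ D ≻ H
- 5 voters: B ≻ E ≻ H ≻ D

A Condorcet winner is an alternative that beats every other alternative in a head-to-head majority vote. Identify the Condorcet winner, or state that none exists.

Head-to-head results (19 voters):
B vs D: 4+5+5 = 14 for B, 5 for D — B by 14–5.
B vs E: B preferred on 5+4+5+5 = 19 ballots; B wins 19–0.
B vs H: B is ranked higher on 4+5+5 = 14 ballots, H on 5. B wins 14–5.
D vs E: D preferred on 5+4 = 9 ballots; E wins 10–9.
D vs H: 14 to 5, D.
E vs H: E is ranked higher on 5+5 = 10 ballots, H on 9. E wins 10–9.
B wins every pairwise contest, so B is the Condorcet winner.

B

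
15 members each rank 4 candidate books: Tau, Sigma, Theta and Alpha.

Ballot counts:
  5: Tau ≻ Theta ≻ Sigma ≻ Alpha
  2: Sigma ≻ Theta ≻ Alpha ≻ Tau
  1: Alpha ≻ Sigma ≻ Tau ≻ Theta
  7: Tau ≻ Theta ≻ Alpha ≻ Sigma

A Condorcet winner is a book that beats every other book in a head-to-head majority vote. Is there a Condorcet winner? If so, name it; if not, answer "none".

Check each pair by majority over 15 ballots:
Tau vs Sigma: Tau, 12–3.
Tau–Theta: Tau 13–2.
Tau–Alpha: Tau 12–3.
Sigma vs Theta: Theta, 12–3.
Sigma vs Alpha: Alpha, 8–7.
Theta–Alpha: Theta 14–1.
Only Tau has no losses; Tau is the Condorcet winner.

Tau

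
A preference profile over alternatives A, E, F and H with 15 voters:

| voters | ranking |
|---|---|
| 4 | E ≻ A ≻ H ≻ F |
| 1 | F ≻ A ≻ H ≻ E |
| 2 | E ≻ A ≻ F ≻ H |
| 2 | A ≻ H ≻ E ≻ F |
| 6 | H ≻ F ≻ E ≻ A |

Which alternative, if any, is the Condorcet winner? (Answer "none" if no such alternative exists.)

Head-to-head results (15 voters):
A vs E: A is ranked higher on 1+2 = 3 ballots, E on 12. E wins 12–3.
A vs F: A is ranked higher on 4+2+2 = 8 ballots, F on 7. A wins 8–7.
A vs H: A preferred on 4+1+2+2 = 9 ballots; A wins 9–6.
E vs F: E is ranked higher on 4+2+2 = 8 ballots, F on 7. E wins 8–7.
E vs H: 6 to 9, H.
F vs H: 1+2 = 3 for F, 12 for H — H by 12–3.
No alternative is unbeaten: A loses to E; E loses to H; F loses to A; H loses to A. In particular A beats H beats E beats A is a majority cycle — no Condorcet winner exists.

none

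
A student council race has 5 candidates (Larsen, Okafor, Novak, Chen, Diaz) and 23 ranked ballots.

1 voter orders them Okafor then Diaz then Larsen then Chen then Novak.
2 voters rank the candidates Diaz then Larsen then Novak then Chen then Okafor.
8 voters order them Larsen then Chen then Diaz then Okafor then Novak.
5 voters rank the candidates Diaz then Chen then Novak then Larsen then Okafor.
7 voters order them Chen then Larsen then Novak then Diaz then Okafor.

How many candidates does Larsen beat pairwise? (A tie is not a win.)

3

Larsen against each rival (23 voters):
Larsen–Okafor: Larsen 22–1.
Larsen vs Novak: Larsen, 18–5.
Larsen vs Chen: Chen wins 12–11.
Larsen vs Diaz: 15 to 8, Larsen.
Larsen beats Okafor, Novak, Diaz; loses to Chen — 3 pairwise wins.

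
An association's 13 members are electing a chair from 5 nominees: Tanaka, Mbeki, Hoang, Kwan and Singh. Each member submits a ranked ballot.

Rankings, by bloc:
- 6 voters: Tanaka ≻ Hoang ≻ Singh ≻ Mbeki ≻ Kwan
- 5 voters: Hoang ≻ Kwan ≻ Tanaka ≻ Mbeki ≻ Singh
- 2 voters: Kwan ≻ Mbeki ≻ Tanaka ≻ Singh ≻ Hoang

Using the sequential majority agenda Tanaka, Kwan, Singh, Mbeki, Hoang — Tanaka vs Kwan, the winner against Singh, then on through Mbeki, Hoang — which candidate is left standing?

Round 1: Tanaka vs Kwan — 6–7, Kwan advances.
Round 2: Kwan vs Singh — 7–6, Kwan advances.
Round 3: Kwan vs Mbeki — 7–6, Kwan advances.
Round 4: Kwan vs Hoang — 2–11, Hoang advances.
Hoang survives the agenda.

Hoang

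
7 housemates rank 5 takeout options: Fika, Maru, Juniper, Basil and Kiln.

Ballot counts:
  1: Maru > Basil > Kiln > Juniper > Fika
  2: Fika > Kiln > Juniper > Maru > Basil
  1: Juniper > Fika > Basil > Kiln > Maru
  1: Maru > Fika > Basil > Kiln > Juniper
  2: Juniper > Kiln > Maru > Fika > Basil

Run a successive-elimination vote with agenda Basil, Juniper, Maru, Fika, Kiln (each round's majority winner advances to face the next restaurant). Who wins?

Round 1: Basil vs Juniper — 2–5, Juniper advances.
Round 2: Juniper vs Maru — 5–2, Juniper advances.
Round 3: Juniper vs Fika — 4–3, Juniper advances.
Round 4: Juniper vs Kiln — 3–4, Kiln advances.
Kiln survives the agenda.

Kiln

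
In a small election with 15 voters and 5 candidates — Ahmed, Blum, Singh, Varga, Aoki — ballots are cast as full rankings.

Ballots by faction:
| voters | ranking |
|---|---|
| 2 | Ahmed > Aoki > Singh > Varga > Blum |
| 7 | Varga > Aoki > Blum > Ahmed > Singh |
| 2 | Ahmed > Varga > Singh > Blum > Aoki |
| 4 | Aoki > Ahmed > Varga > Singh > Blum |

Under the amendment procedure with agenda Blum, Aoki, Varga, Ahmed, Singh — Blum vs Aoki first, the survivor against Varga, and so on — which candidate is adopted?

Round 1: Blum vs Aoki — 2–13, Aoki advances.
Round 2: Aoki vs Varga — 6–9, Varga advances.
Round 3: Varga vs Ahmed — 7–8, Ahmed advances.
Round 4: Ahmed vs Singh — 15–0, Ahmed advances.
The agenda winner is Ahmed.

Ahmed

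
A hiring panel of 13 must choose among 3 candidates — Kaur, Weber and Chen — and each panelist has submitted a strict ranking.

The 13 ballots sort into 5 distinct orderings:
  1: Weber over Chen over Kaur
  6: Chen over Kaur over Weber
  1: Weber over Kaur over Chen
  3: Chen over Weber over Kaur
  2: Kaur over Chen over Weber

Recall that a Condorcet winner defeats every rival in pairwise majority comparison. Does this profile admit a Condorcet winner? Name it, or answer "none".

Pairwise majorities:
Kaur vs Weber: Kaur preferred on 6+2 = 8 ballots; Kaur wins 8–5.
Kaur vs Chen: Kaur preferred on 1+2 = 3 ballots; Chen wins 10–3.
Weber vs Chen: 1+1 = 2 for Weber, 11 for Chen — Chen by 11–2.
Chen wins every pairwise contest, so Chen is the Condorcet winner.

Chen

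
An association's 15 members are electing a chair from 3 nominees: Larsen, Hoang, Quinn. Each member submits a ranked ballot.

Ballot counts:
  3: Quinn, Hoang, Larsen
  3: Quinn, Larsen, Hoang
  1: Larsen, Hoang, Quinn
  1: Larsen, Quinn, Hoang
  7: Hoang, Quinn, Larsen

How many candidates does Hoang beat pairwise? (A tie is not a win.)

2

Hoang against each rival (15 voters):
Hoang vs Larsen: 3+7 = 10 for Hoang, 5 for Larsen — Hoang by 10–5.
Hoang vs Quinn: 8 to 7, Hoang.
Hoang beats Larsen, Quinn — 2 pairwise wins.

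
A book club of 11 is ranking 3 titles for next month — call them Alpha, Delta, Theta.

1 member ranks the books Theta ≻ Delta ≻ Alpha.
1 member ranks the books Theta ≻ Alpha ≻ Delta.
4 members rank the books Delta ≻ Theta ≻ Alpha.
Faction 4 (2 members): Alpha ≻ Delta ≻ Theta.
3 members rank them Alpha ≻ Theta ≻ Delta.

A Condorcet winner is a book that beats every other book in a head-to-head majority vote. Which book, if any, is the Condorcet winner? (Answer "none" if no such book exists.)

none

Head-to-head results (11 members):
Alpha vs Delta: Alpha preferred on 1+2+3 = 6 ballots; Alpha wins 6–5.
Alpha vs Theta: Theta wins 6–5.
Delta vs Theta: Delta is ranked higher on 4+2 = 6 ballots, Theta on 5. Delta wins 6–5.
Every book loses at least once (Alpha loses to Theta; Delta loses to Alpha; Theta loses to Delta). The majority relation contains the cycle Alpha → Delta → Theta → Alpha, so there is no Condorcet winner.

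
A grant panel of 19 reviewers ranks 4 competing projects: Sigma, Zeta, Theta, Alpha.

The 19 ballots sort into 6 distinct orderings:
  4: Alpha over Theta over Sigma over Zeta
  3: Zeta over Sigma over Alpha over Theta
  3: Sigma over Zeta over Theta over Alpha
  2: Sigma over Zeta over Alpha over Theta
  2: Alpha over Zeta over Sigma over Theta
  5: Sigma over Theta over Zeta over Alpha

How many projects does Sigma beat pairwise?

3

Sigma against each rival (19 reviewers):
Sigma vs Zeta: 4+3+2+5 = 14 for Sigma, 5 for Zeta — Sigma by 14–5.
Sigma vs Theta: 3+3+2+2+5 = 15 for Sigma, 4 for Theta — Sigma by 15–4.
Sigma–Alpha: Sigma 13–6.
Sigma beats Zeta, Theta, Alpha — 3 pairwise wins.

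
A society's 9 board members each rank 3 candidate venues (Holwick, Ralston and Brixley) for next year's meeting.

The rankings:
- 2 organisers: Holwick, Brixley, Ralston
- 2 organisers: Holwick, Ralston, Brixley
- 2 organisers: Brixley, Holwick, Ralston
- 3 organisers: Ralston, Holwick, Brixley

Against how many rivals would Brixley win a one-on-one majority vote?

Brixley against each rival (9 organisers):
Brixley vs Holwick: 2 to 7, Holwick.
Brixley vs Ralston: 4 to 5, Ralston.
Brixley beats no one; loses to Holwick, Ralston — 0 pairwise wins.

0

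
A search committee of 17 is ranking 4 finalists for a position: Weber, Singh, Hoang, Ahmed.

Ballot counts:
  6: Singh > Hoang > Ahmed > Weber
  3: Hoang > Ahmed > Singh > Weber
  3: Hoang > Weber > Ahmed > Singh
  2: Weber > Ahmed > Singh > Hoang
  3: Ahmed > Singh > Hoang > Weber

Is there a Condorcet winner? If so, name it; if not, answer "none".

none

Check each pair by majority over 17 ballots:
Weber vs Singh: Weber preferred on 3+2 = 5 ballots; Singh wins 12–5.
Weber vs Hoang: Hoang wins 15–2.
Weber vs Ahmed: 3+2 = 5 for Weber, 12 for Ahmed — Ahmed by 12–5.
Singh vs Hoang: Singh wins 11–6.
Singh vs Ahmed: Ahmed wins 11–6.
Hoang vs Ahmed: Hoang, 12–5.
No candidate is unbeaten: Weber loses to Singh; Singh loses to Ahmed; Hoang loses to Singh; Ahmed loses to Hoang. In particular Singh beats Hoang beats Ahmed beats Singh is a majority cycle — no Condorcet winner exists.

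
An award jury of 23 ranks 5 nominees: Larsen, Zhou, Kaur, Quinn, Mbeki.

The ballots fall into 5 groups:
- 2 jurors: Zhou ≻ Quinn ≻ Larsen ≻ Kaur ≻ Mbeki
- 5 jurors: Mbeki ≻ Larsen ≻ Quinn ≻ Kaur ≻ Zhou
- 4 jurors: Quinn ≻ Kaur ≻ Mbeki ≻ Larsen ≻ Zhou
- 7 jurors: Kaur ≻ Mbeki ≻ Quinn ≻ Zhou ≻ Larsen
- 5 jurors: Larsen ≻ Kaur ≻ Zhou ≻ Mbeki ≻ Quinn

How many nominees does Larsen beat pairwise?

Larsen against each rival (23 jurors):
Larsen vs Zhou: Larsen, 14–9.
Larsen vs Kaur: Larsen is ranked higher on 2+5+5 = 12 ballots, Kaur on 11. Larsen wins 12–11.
Larsen vs Quinn: Quinn, 13–10.
Larsen vs Mbeki: Larsen preferred on 2+5 = 7 ballots; Mbeki wins 16–7.
Larsen beats Zhou, Kaur; loses to Quinn, Mbeki — 2 pairwise wins.

2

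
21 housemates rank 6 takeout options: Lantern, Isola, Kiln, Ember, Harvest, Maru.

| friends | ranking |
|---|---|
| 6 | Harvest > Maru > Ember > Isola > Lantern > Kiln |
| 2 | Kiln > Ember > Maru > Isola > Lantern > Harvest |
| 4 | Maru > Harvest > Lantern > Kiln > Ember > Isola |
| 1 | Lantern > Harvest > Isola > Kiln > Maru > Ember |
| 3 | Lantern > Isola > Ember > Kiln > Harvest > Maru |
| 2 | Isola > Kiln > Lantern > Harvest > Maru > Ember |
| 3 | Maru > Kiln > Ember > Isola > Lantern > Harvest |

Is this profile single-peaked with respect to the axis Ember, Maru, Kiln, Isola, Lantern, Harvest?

Axis positions: Ember=1, Maru=2, Kiln=3, Isola=4, Lantern=5, Harvest=6.
Faction 1: ranking walks positions 6-2-1-4-5-3; Maru is ranked above Lantern even though Lantern lies between Maru and the peak Harvest on the axis — preferences dip and rise again. Not single-peaked.
Faction 2: ranking walks positions 3-1-2-4-5-6; Ember is ranked above Maru even though Maru lies between Ember and the peak Kiln on the axis — preferences dip and rise again. Not single-peaked.
Faction 3: ranking walks positions 2-6-5-3-1-4; Harvest is ranked above Kiln even though Kiln lies between Harvest and the peak Maru on the axis — preferences dip and rise again. Not single-peaked.
Faction 4 (peak Lantern at position 5): ranking walks positions 5-6-4-3-2-1, expanding outward from the peak — single-peaked.
Faction 5: ranking walks positions 5-4-1-3-6-2; Ember is ranked above Kiln even though Kiln lies between Ember and the peak Lantern on the axis — preferences dip and rise again. Not single-peaked.
Faction 6 (peak Isola at position 4): ranking walks positions 4-3-5-6-2-1, expanding outward from the peak — single-peaked.
Faction 7 (peak Maru at position 2): ranking walks positions 2-3-1-4-5-6, expanding outward from the peak — single-peaked.
Faction 1 violates single-peakedness, so the profile is not single-peaked on this axis.

no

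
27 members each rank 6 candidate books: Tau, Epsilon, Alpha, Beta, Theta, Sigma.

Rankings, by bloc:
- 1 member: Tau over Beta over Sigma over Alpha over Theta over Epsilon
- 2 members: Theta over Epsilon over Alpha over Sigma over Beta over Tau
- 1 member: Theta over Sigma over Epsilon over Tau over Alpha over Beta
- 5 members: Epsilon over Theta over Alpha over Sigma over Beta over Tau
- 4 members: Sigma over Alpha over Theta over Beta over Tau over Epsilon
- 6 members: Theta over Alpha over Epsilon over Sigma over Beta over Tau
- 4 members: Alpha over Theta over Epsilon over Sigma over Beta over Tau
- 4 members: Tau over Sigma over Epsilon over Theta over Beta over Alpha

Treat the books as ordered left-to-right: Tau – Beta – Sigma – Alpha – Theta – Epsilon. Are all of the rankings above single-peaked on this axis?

no

Axis positions: Tau=1, Beta=2, Sigma=3, Alpha=4, Theta=5, Epsilon=6.
Bloc 1 (peak Tau at position 1): ranking walks positions 1-2-3-4-5-6, expanding outward from the peak — single-peaked.
Bloc 2 (peak Theta at position 5): ranking walks positions 5-6-4-3-2-1, expanding outward from the peak — single-peaked.
Bloc 3: ranking walks positions 5-3-6-1-4-2; Sigma is ranked above Alpha even though Alpha lies between Sigma and the peak Theta on the axis — preferences dip and rise again. Not single-peaked.
Bloc 4 (peak Epsilon at position 6): ranking walks positions 6-5-4-3-2-1, expanding outward from the peak — single-peaked.
Bloc 5 (peak Sigma at position 3): ranking walks positions 3-4-5-2-1-6, expanding outward from the peak — single-peaked.
Bloc 6 (peak Theta at position 5): ranking walks positions 5-4-6-3-2-1, expanding outward from the peak — single-peaked.
Bloc 7 (peak Alpha at position 4): ranking walks positions 4-5-6-3-2-1, expanding outward from the peak — single-peaked.
Bloc 8: ranking walks positions 1-3-6-5-2-4; Sigma is ranked above Beta even though Beta lies between Sigma and the peak Tau on the axis — preferences dip and rise again. Not single-peaked.
Bloc 3 violates single-peakedness, so the profile is not single-peaked on this axis.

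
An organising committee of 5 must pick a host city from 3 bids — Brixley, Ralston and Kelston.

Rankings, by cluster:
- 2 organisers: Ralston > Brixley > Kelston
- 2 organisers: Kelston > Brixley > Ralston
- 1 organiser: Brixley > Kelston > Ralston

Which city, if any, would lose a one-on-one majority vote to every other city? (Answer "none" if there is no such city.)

Pairwise majorities:
Brixley vs Ralston: 2+1 = 3 for Brixley, 2 for Ralston — Brixley by 3–2.
Brixley–Kelston: Brixley 3–2.
Ralston vs Kelston: Ralston is ranked higher on 2 ballots, Kelston on 3. Kelston wins 3–2.
Only Ralston has no wins; Ralston is the Condorcet loser.

Ralston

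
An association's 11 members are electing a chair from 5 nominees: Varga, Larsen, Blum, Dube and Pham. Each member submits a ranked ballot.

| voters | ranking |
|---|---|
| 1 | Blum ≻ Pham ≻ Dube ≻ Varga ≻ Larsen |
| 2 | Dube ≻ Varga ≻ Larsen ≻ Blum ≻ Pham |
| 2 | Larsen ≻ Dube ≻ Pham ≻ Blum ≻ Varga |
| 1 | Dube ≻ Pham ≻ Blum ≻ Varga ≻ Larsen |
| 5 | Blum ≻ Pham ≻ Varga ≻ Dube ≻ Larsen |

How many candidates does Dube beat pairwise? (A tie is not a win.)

2

Dube against each rival (11 voters):
Dube vs Varga: Dube is ranked higher on 1+2+2+1 = 6 ballots, Varga on 5. Dube wins 6–5.
Dube vs Larsen: Dube preferred on 1+2+1+5 = 9 ballots; Dube wins 9–2.
Dube vs Blum: 5 to 6, Blum.
Dube vs Pham: Dube preferred on 2+2+1 = 5 ballots; Pham wins 6–5.
Dube beats Varga, Larsen; loses to Blum, Pham — 2 pairwise wins.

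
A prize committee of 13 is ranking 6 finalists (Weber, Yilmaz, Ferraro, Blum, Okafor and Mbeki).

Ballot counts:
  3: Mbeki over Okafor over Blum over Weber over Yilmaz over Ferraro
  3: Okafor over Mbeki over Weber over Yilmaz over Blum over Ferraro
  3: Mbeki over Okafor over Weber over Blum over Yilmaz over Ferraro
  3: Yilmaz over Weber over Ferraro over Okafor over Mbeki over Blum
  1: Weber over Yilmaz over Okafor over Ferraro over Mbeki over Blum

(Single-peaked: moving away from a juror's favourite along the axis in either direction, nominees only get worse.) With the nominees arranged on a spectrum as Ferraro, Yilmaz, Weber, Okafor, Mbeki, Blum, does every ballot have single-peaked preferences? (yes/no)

yes

Axis positions: Ferraro=1, Yilmaz=2, Weber=3, Okafor=4, Mbeki=5, Blum=6.
Group 1 (peak Mbeki at position 5): ranking walks positions 5-4-6-3-2-1, expanding outward from the peak — single-peaked.
Group 2 (peak Okafor at position 4): ranking walks positions 4-5-3-2-6-1, expanding outward from the peak — single-peaked.
Group 3 (peak Mbeki at position 5): ranking walks positions 5-4-3-6-2-1, expanding outward from the peak — single-peaked.
Group 4 (peak Yilmaz at position 2): ranking walks positions 2-3-1-4-5-6, expanding outward from the peak — single-peaked.
Group 5 (peak Weber at position 3): ranking walks positions 3-2-4-1-5-6, expanding outward from the peak — single-peaked.
Every ranking is single-peaked on this axis.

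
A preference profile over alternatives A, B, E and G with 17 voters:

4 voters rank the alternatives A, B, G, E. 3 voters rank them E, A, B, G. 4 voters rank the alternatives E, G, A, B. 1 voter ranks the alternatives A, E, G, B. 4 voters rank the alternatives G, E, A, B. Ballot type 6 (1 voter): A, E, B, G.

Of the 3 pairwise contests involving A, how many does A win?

A against each rival (17 voters):
A–B: A 17–0.
A vs E: E wins 11–6.
A vs G: 4+3+1+1 = 9 for A, 8 for G — A by 9–8.
A beats B, G; loses to E — 2 pairwise wins.

2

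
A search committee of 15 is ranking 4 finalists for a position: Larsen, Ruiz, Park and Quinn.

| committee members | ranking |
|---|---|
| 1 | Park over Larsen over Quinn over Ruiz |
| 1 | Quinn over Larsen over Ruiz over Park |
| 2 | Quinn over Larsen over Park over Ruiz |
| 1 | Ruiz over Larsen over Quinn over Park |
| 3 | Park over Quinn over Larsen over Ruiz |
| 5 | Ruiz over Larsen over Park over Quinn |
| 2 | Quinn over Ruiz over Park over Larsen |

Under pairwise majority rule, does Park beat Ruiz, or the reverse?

Ballots ranking Park above Ruiz: 1 + 2 + 3 = 6.
Ballots ranking Ruiz above Park: 15 − 6 = 9.
Ruiz wins the head-to-head 9–6.

Ruiz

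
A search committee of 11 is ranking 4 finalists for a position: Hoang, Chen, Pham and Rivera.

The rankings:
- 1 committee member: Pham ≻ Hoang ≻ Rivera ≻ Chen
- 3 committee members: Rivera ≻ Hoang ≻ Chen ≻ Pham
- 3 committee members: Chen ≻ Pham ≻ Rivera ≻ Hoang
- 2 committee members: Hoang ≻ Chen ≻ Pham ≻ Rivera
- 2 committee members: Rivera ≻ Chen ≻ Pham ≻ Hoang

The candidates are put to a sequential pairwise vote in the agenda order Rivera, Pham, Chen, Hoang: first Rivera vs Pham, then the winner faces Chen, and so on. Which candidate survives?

Round 1: Rivera vs Pham — 5–6, Pham advances.
Round 2: Pham vs Chen — 1–10, Chen advances.
Round 3: Chen vs Hoang — 5–6, Hoang advances.
Hoang survives the agenda.

Hoang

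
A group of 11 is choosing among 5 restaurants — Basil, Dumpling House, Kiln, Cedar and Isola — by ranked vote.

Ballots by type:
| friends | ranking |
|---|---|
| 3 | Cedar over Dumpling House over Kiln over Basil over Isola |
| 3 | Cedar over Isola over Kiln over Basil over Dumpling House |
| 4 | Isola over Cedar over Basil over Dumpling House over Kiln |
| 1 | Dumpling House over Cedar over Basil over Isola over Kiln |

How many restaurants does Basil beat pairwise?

Basil against each rival (11 friends):
Basil vs Dumpling House: Basil wins 7–4.
Basil vs Kiln: Basil preferred on 4+1 = 5 ballots; Kiln wins 6–5.
Basil vs Cedar: 0 for Basil, 11 for Cedar — Cedar by 11–0.
Basil vs Isola: Basil preferred on 3+1 = 4 ballots; Isola wins 7–4.
Basil beats Dumpling House; loses to Kiln, Cedar, Isola — 1 pairwise win.

1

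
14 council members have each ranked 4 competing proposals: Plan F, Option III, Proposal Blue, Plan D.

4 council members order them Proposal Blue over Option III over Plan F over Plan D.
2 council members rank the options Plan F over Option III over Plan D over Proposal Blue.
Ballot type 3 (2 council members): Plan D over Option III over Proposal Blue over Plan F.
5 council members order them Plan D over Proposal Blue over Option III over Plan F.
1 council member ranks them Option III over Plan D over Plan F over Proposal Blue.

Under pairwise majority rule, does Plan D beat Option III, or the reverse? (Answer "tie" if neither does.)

tie

Ballots ranking Plan D above Option III: 2 + 5 = 7.
Ballots ranking Option III above Plan D: 14 − 7 = 7.
7–7: the pair ties.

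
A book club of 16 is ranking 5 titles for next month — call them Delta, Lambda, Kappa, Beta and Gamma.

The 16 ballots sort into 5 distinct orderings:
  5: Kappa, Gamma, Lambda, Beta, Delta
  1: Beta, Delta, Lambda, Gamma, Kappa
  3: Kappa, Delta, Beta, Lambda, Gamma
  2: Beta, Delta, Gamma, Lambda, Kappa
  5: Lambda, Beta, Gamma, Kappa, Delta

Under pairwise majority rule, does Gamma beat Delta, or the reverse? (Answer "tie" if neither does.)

Gamma

Ballots ranking Gamma above Delta: 5 + 5 = 10.
Ballots ranking Delta above Gamma: 16 − 10 = 6.
Gamma wins the head-to-head 10–6.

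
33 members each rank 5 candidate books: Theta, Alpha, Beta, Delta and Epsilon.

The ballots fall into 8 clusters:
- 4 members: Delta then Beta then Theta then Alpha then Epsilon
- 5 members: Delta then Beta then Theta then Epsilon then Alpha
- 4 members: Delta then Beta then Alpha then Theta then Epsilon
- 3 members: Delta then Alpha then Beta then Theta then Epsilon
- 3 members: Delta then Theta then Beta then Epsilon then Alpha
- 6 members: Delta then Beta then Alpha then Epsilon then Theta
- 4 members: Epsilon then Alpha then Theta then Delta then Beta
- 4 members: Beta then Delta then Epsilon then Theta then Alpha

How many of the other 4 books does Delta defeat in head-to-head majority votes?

Delta against each rival (33 members):
Delta vs Theta: Delta, 29–4.
Delta vs Alpha: Delta preferred on 29 ballots; Delta wins 29–4.
Delta–Beta: Delta 29–4.
Delta vs Epsilon: Delta, 29–4.
Delta beats Theta, Alpha, Beta, Epsilon — 4 pairwise wins.

4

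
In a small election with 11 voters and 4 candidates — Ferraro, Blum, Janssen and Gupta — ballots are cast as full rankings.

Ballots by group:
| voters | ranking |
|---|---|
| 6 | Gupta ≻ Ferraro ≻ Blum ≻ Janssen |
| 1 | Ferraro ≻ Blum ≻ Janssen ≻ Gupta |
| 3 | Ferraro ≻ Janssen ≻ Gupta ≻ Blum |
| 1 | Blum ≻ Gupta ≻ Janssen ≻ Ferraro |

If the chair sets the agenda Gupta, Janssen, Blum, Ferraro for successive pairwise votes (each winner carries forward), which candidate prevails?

Round 1: Gupta vs Janssen — 7–4, Gupta advances.
Round 2: Gupta vs Blum — 9–2, Gupta advances.
Round 3: Gupta vs Ferraro — 7–4, Gupta advances.
The agenda winner is Gupta.

Gupta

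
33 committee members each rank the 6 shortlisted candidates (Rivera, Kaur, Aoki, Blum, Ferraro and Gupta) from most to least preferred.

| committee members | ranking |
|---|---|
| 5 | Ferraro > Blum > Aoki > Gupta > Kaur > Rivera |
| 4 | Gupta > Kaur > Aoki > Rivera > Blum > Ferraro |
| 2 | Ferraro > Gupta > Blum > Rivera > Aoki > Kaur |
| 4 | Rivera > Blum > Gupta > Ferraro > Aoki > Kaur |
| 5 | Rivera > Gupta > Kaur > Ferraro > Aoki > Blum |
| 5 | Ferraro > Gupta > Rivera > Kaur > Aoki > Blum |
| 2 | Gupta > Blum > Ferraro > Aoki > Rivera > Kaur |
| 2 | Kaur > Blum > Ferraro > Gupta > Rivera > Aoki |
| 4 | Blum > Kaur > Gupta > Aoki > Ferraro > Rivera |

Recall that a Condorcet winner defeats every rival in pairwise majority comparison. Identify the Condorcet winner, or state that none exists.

Gupta

Pairwise majorities:
Rivera–Kaur: Rivera 18–15.
Rivera vs Aoki: Rivera wins 18–15.
Rivera vs Blum: Rivera, 18–15.
Rivera vs Ferraro: Ferraro wins 20–13.
Rivera vs Gupta: Gupta, 24–9.
Kaur vs Aoki: Kaur wins 20–13.
Kaur vs Blum: Blum, 17–16.
Kaur vs Ferraro: Ferraro, 18–15.
Kaur vs Gupta: Gupta wins 27–6.
Aoki–Blum: Blum 19–14.
Aoki–Ferraro: Ferraro 25–8.
Aoki vs Gupta: Gupta wins 28–5.
Blum vs Ferraro: Ferraro, 17–16.
Blum vs Gupta: Gupta wins 18–15.
Ferraro–Gupta: Gupta 19–14.
Gupta wins every pairwise contest, so Gupta is the Condorcet winner.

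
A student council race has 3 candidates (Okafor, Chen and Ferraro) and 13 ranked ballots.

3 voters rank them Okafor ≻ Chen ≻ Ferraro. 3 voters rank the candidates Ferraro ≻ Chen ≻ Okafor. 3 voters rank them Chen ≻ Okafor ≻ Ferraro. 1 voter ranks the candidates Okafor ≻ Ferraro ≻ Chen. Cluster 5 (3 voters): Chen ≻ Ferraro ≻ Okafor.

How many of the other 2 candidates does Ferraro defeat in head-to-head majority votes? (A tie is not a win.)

Ferraro against each rival (13 voters):
Ferraro–Okafor: Okafor 7–6.
Ferraro vs Chen: 4 to 9, Chen.
Ferraro beats no one; loses to Okafor, Chen — 0 pairwise wins.

0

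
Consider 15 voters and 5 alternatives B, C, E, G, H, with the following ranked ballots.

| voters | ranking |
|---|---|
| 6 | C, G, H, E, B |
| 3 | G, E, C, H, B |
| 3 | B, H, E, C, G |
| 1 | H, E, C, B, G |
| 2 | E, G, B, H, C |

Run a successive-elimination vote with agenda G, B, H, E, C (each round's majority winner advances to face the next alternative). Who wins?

Round 1: G vs B — 11–4, G advances.
Round 2: G vs H — 11–4, G advances.
Round 3: G vs E — 9–6, G advances.
Round 4: G vs C — 5–10, C advances.
The agenda winner is C.

C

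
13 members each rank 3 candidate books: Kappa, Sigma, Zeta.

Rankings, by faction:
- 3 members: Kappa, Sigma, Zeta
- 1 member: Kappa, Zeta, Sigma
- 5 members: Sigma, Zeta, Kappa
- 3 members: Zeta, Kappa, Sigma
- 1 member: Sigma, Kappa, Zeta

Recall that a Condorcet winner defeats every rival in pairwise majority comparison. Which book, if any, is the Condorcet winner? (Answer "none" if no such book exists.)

none

Check each pair by majority over 13 ballots:
Kappa vs Sigma: Kappa is ranked higher on 3+1+3 = 7 ballots, Sigma on 6. Kappa wins 7–6.
Kappa vs Zeta: Kappa preferred on 3+1+1 = 5 ballots; Zeta wins 8–5.
Sigma vs Zeta: Sigma is ranked higher on 3+5+1 = 9 ballots, Zeta on 4. Sigma wins 9–4.
Each book drops at least one matchup (Kappa loses to Zeta; Sigma loses to Kappa; Zeta loses to Sigma); the cycle Kappa beats Sigma beats Zeta beats Kappa rules out a Condorcet winner.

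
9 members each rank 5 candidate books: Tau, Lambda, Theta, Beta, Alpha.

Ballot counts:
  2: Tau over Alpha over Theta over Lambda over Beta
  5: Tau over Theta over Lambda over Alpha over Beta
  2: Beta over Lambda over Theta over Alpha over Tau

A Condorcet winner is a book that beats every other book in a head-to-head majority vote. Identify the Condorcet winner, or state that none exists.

Tau

Head-to-head results (9 members):
Tau vs Lambda: Tau, 7–2.
Tau vs Theta: Tau, 7–2.
Tau vs Beta: Tau, 7–2.
Tau–Alpha: Tau 7–2.
Lambda vs Theta: Theta, 7–2.
Lambda vs Beta: Lambda, 7–2.
Lambda–Alpha: Lambda 7–2.
Theta vs Beta: Theta, 7–2.
Theta–Alpha: Theta 7–2.
Beta vs Alpha: Alpha, 7–2.
Tau wins every pairwise contest, so Tau is the Condorcet winner.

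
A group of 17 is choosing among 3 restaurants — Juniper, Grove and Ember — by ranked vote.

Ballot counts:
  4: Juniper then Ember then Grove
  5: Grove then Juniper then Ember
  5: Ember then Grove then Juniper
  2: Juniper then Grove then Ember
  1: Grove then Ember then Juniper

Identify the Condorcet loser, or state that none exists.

none

Pairwise majorities:
Juniper vs Grove: Grove, 11–6.
Juniper vs Ember: Juniper preferred on 4+5+2 = 11 ballots; Juniper wins 11–6.
Grove vs Ember: 8 to 9, Ember.
Every restaurant wins at least one matchup (Juniper beats Ember; Grove beats Juniper; Ember beats Grove), so there is no Condorcet loser.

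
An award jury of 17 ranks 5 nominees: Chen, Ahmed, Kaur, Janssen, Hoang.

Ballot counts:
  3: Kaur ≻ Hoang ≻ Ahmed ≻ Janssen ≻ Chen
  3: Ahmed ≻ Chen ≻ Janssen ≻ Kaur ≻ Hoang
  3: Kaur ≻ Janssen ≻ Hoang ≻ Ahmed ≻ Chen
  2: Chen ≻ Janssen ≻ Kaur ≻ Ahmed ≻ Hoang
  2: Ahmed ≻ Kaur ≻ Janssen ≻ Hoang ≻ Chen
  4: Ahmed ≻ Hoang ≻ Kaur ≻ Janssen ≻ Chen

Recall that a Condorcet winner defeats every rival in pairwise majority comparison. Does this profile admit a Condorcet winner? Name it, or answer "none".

Ahmed

Pairwise majorities:
Chen vs Ahmed: Ahmed, 15–2.
Chen vs Kaur: 3+2 = 5 for Chen, 12 for Kaur — Kaur by 12–5.
Chen vs Janssen: Janssen wins 12–5.
Chen vs Hoang: 5 to 12, Hoang.
Ahmed vs Kaur: 3+2+4 = 9 for Ahmed, 8 for Kaur — Ahmed by 9–8.
Ahmed vs Janssen: 12 to 5, Ahmed.
Ahmed–Hoang: Ahmed 11–6.
Kaur vs Janssen: Kaur, 12–5.
Kaur vs Hoang: Kaur, 13–4.
Janssen vs Hoang: Janssen preferred on 3+3+2+2 = 10 ballots; Janssen wins 10–7.
Ahmed defeats every rival head-to-head and is the Condorcet winner.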